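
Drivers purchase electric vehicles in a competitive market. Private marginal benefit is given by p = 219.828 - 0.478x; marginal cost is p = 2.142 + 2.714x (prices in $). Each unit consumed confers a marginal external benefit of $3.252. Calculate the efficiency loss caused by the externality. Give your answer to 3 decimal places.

Market equilibrium (private): 2.142 + 2.714x = 219.828 - 0.478x → x_m = 68.1974.
Social marginal benefit = demand + MEB = 223.080 - 0.478x.
Set SMB = MC: 223.080 - 0.478x = 2.142 + 2.714x → x* = 69.2162.
Between x* and x_m the wedge SMB − MC runs linearly from 0 to MEB(x_m), so the loss is a triangle.
DWL = ½ × 1.0188 × 3.2520 = 1.6566.

DWL = $1.657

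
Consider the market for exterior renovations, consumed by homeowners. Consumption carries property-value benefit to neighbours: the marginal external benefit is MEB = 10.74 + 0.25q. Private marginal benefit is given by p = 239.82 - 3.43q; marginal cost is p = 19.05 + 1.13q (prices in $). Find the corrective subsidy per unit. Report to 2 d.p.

Social marginal benefit = demand + MEB = 250.56 - 3.18q.
Set SMB = MC: 250.56 - 3.18q = 19.05 + 1.13q → q* = 53.7146.
The Pigouvian subsidy equals MEB at q*: 10.74 + 0.25×53.7146 = 24.1687.

subsidy = $24.17 per unit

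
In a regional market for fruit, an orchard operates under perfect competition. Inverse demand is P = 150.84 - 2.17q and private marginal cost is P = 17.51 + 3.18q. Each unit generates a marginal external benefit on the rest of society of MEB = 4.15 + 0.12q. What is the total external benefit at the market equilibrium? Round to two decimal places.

140.69

Market equilibrium (private): 17.51 + 3.18q = 150.84 - 2.17q → q_m = 24.9215.
Total external benefit = ∫₀^{q_m} (4.15 + 0.12q) dq = 4.15×24.9215 + ½×0.12×24.9215² = 140.6891.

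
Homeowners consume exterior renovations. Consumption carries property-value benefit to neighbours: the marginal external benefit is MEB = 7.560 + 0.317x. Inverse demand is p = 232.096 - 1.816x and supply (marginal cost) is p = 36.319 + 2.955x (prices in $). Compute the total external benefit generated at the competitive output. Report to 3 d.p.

Market equilibrium (private): 36.319 + 2.955x = 232.096 - 1.816x → x_m = 41.0348.
Total external benefit = ∫₀^{x_m} (7.560 + 0.317x) dx = 7.560×41.0348 + ½×0.317×41.0348² = 577.1141.

$577.114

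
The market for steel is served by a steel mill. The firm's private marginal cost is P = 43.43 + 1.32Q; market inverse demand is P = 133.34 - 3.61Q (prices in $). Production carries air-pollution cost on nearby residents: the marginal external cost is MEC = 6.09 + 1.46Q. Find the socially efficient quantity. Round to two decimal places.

Social marginal cost = private MC + MEC = 49.52 + 2.78Q.
Set SMC = demand: 49.52 + 2.78Q = 133.34 - 3.61Q → Q* = 13.1174.

Q* = 13.12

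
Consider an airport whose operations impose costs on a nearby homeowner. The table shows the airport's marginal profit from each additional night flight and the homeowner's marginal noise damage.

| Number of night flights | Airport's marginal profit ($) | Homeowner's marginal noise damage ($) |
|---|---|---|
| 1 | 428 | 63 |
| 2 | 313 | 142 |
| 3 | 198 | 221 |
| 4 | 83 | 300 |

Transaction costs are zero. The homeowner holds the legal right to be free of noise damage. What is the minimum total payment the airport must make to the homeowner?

Efficient level: marginal profit ≥ marginal noise damage through level 2, so k* = 2.
With the homeowner holding the right, the airport must at least compensate total damage at k*: 63 + 142 = 205.

$205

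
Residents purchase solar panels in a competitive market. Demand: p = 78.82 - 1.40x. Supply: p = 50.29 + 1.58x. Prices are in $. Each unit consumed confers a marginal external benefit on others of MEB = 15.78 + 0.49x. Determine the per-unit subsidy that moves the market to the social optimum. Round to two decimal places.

subsidy = $24.50 per unit

Social marginal benefit = demand + MEB = 94.60 - 0.91x.
Set SMB = MC: 94.60 - 0.91x = 50.29 + 1.58x → x* = 17.7952.
The Pigouvian subsidy equals MEB at x*: 15.78 + 0.49×17.7952 = 24.4996.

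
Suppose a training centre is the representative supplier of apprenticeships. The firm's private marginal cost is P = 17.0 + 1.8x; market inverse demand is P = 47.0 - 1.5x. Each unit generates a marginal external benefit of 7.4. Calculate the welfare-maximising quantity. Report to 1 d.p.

Social marginal cost = private MC − MEB = 9.6 + 1.8x.
Set SMC = demand: 9.6 + 1.8x = 47.0 - 1.5x → x* = 11.3333.

x* = 11.3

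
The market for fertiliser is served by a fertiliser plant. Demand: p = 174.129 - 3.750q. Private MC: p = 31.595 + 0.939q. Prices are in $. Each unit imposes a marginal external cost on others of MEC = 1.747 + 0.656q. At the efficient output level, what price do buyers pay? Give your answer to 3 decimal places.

Social marginal cost = private MC + MEC = 33.342 + 1.595q.
Set SMC = demand: 33.342 + 1.595q = 174.129 - 3.750q → q* = 26.3399.
Consumer price on the demand curve at q*: 174.129 − 3.750×26.3399 = 75.3544.

P = $75.354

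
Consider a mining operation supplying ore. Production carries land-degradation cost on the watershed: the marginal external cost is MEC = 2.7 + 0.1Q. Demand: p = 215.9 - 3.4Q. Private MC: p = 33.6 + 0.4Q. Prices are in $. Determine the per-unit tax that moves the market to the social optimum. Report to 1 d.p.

tax = $7.3 per unit

Social marginal cost = private MC + MEC = 36.3 + 0.5Q.
Set SMC = demand: 36.3 + 0.5Q = 215.9 - 3.4Q → Q* = 46.0513.
The Pigouvian tax equals MEC at Q*: 2.7 + 0.1×46.0513 = 7.3051.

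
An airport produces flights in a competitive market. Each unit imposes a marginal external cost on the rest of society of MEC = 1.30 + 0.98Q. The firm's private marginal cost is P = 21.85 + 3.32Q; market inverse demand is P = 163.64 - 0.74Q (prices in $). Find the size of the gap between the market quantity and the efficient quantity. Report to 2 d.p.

7.05 units

Market equilibrium (private): 21.85 + 3.32Q = 163.64 - 0.74Q → Q_m = 34.9236.
Social marginal cost = private MC + MEC = 23.15 + 4.30Q.
Set SMC = demand: 23.15 + 4.30Q = 163.64 - 0.74Q → Q* = 27.8750.
Gap = |34.9236 − 27.8750| = 7.0486.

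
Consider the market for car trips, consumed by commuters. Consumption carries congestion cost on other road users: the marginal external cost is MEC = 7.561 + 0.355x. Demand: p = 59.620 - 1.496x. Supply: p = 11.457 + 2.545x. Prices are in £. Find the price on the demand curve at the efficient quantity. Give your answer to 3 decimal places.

P = £45.803

Social marginal benefit = demand − MEC = 52.059 - 1.851x.
Set SMB = MC: 52.059 - 1.851x = 11.457 + 2.545x → x* = 9.2361.
Consumer price on the demand curve at x*: 59.620 − 1.496×9.2361 = 45.8028.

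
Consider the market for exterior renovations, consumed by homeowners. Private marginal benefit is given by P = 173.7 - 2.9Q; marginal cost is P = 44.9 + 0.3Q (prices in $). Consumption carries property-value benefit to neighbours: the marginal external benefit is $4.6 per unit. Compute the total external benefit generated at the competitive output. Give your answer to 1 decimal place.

$185.2

Market equilibrium (private): 44.9 + 0.3Q = 173.7 - 2.9Q → Q_m = 40.2500.
Total external benefit = MEB × Q_m = 4.6 × 40.2500 = 185.1500.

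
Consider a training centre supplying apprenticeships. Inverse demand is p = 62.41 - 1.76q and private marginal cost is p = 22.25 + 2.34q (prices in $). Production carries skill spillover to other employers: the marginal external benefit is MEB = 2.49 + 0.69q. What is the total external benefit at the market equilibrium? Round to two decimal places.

$57.49

Market equilibrium (private): 22.25 + 2.34q = 62.41 - 1.76q → q_m = 9.7951.
Total external benefit = ∫₀^{q_m} (2.49 + 0.69q) dq = 2.49×9.7951 + ½×0.69×9.7951² = 57.4905.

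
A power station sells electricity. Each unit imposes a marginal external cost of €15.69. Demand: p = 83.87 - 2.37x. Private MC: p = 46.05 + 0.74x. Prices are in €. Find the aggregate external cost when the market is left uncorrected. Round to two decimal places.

Market equilibrium (private): 46.05 + 0.74x = 83.87 - 2.37x → x_m = 12.1608.
Total external cost = MEC × x_m = 15.69 × 12.1608 = 190.8030.

€190.80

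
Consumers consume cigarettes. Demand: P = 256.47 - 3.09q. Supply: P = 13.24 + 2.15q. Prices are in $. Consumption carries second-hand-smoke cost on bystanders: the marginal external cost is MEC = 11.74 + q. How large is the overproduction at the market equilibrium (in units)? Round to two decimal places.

9.32 units

Market equilibrium (private): 13.24 + 2.15q = 256.47 - 3.09q → q_m = 46.4179.
Social marginal benefit = demand − MEC = 244.73 - 4.09q.
Set SMB = MC: 244.73 - 4.09q = 13.24 + 2.15q → q* = 37.0978.
Gap = |46.4179 − 37.0978| = 9.3201.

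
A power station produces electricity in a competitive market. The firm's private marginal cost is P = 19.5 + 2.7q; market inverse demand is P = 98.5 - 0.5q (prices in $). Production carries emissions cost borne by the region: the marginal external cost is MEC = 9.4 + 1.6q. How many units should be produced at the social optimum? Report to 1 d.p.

Social marginal cost = private MC + MEC = 28.9 + 4.3q.
Set SMC = demand: 28.9 + 4.3q = 98.5 - 0.5q → q* = 14.5000.

q* = 14.5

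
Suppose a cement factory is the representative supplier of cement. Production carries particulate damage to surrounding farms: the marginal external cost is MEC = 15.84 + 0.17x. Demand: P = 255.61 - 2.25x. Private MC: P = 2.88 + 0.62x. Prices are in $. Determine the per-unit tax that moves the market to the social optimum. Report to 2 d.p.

Social marginal cost = private MC + MEC = 18.72 + 0.79x.
Set SMC = demand: 18.72 + 0.79x = 255.61 - 2.25x → x* = 77.9243.
The Pigouvian tax equals MEC at x*: 15.84 + 0.17×77.9243 = 29.0871.

tax = $29.09 per unit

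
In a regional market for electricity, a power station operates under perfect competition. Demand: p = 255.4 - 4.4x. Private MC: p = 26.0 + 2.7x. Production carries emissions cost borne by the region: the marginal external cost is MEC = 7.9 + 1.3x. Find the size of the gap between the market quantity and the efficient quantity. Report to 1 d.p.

5.9 units

Market equilibrium (private): 26.0 + 2.7x = 255.4 - 4.4x → x_m = 32.3099.
Social marginal cost = private MC + MEC = 33.9 + 4.0x.
Set SMC = demand: 33.9 + 4.0x = 255.4 - 4.4x → x* = 26.3690.
Gap = |32.3099 − 26.3690| = 5.9409.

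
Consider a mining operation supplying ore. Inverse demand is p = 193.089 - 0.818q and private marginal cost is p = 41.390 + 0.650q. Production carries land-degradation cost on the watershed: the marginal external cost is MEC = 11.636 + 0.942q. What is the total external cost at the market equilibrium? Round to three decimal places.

Market equilibrium (private): 41.390 + 0.650q = 193.089 - 0.818q → q_m = 103.3372.
Total external cost = ∫₀^{q_m} (11.636 + 0.942q) dq = 11.636×103.3372 + ½×0.942×103.3372² = 6232.0414.

6232.041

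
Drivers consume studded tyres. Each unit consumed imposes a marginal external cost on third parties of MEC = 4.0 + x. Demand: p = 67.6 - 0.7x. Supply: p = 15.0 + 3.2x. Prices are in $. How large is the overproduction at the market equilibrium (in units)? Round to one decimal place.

3.6 units

Market equilibrium (private): 15.0 + 3.2x = 67.6 - 0.7x → x_m = 13.4872.
Social marginal benefit = demand − MEC = 63.6 - 1.7x.
Set SMB = MC: 63.6 - 1.7x = 15.0 + 3.2x → x* = 9.9184.
Gap = |13.4872 − 9.9184| = 3.5688.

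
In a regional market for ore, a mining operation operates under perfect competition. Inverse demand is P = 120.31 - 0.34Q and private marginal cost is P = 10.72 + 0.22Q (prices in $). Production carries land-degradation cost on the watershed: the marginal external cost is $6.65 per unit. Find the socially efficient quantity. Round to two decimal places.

Social marginal cost = private MC + MEC = 17.37 + 0.22Q.
Set SMC = demand: 17.37 + 0.22Q = 120.31 - 0.34Q → Q* = 183.8214.

Q* = 183.82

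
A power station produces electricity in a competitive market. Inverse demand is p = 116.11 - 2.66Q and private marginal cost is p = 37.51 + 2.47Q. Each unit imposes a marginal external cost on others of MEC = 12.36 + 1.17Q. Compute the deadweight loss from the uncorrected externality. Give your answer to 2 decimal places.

Market equilibrium (private): 37.51 + 2.47Q = 116.11 - 2.66Q → Q_m = 15.3216.
Social marginal cost = private MC + MEC = 49.87 + 3.64Q.
Set SMC = demand: 49.87 + 3.64Q = 116.11 - 2.66Q → Q* = 10.5143.
Height of the DWL triangle at Q_m is SMC(Q_m) − demand(Q_m) = MEC(Q_m) = 30.2863.
DWL = ½ × 4.8073 × 30.2863 = 72.7977.

DWL = 72.80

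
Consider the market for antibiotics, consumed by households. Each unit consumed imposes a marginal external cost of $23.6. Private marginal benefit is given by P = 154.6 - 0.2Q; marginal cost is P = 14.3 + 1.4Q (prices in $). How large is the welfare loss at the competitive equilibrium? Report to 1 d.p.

Market equilibrium (private): 14.3 + 1.4Q = 154.6 - 0.2Q → Q_m = 87.6875.
Social marginal benefit = demand − MEC = 131.0 - 0.2Q.
Set SMB = MC: 131.0 - 0.2Q = 14.3 + 1.4Q → Q* = 72.9375.
The loss is the area between SMB and MC from Q* to Q_m; with linear curves that's a triangle of height MEC(Q_m).
DWL = ½ × 14.7500 × 23.6000 = 174.0500.

DWL = $174.1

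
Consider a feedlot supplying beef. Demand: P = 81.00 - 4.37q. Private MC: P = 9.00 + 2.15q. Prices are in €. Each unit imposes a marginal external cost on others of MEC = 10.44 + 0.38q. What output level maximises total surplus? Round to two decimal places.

q* = 8.92

Social marginal cost = private MC + MEC = 19.44 + 2.53q.
Set SMC = demand: 19.44 + 2.53q = 81.00 - 4.37q → q* = 8.9217.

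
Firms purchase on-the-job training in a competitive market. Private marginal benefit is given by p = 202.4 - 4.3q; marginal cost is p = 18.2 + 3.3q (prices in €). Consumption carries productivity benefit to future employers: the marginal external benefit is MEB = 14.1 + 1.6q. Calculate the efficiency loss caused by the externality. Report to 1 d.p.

Market equilibrium (private): 18.2 + 3.3q = 202.4 - 4.3q → q_m = 24.2368.
Social marginal benefit = demand + MEB = 216.5 - 2.7q.
Set SMB = MC: 216.5 - 2.7q = 18.2 + 3.3q → q* = 33.0500.
The loss is the area between SMB and MC from q* to q_m; with linear curves that's a triangle of height MEB(q_m).
DWL = ½ × 8.8132 × 52.8789 = 233.0162.

DWL = €233.0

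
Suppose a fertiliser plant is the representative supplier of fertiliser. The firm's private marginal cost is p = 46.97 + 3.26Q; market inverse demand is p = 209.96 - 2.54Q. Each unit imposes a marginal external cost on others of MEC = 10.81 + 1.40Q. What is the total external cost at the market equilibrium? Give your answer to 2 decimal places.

856.57

Market equilibrium (private): 46.97 + 3.26Q = 209.96 - 2.54Q → Q_m = 28.1017.
Total external cost = ∫₀^{Q_m} (10.81 + 1.40Q) dQ = 10.81×28.1017 + ½×1.40×28.1017² = 856.5733.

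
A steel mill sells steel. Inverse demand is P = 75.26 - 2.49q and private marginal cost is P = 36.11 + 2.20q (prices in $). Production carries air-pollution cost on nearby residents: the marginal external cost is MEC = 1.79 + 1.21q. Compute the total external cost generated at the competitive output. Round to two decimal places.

$57.10

Market equilibrium (private): 36.11 + 2.20q = 75.26 - 2.49q → q_m = 8.3475.
Total external cost = ∫₀^{q_m} (1.79 + 1.21q) dq = 1.79×8.3475 + ½×1.21×8.3475² = 57.0989.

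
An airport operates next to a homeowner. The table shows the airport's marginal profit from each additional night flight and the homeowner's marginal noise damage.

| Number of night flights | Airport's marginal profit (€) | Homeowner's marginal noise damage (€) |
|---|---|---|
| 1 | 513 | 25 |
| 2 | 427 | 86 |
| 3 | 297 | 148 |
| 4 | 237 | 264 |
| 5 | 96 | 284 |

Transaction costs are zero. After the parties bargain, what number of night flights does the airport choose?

3

Bargaining reaches the level where marginal profit last exceeds marginal noise damage.
That holds through level 3 (297 ≥ 148) but not at 4 (237 < 264).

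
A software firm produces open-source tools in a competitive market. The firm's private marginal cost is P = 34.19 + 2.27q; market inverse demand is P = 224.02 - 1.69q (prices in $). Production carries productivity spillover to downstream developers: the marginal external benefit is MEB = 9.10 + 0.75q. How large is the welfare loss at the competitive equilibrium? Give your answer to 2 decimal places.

DWL = $316.16

Market equilibrium (private): 34.19 + 2.27q = 224.02 - 1.69q → q_m = 47.9369.
Social marginal cost = private MC − MEB = 25.09 + 1.52q.
Set SMC = demand: 25.09 + 1.52q = 224.02 - 1.69q → q* = 61.9720.
Height of the DWL triangle at q_m is demand(q_m) − SMC(q_m) = MEB(q_m) = 45.0527.
DWL = ½ × 14.0351 × 45.0527 = 316.1596.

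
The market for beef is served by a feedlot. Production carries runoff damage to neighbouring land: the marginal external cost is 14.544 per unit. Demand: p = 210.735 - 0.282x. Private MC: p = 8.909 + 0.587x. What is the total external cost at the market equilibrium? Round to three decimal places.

3377.857

Market equilibrium (private): 8.909 + 0.587x = 210.735 - 0.282x → x_m = 232.2509.
Total external cost = MEC × x_m = 14.544 × 232.2509 = 3377.8571.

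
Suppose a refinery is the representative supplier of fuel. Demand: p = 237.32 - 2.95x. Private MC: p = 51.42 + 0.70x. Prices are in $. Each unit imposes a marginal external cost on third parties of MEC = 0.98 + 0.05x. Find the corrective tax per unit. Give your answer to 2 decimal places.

tax = $3.48 per unit

Social marginal cost = private MC + MEC = 52.40 + 0.75x.
Set SMC = demand: 52.40 + 0.75x = 237.32 - 2.95x → x* = 49.9784.
The Pigouvian tax equals MEC at x*: 0.98 + 0.05×49.9784 = 3.4789.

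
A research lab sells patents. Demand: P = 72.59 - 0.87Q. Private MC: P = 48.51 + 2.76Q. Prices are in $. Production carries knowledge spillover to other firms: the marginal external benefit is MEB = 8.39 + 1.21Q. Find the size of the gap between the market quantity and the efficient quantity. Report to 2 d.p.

Market equilibrium (private): 48.51 + 2.76Q = 72.59 - 0.87Q → Q_m = 6.6336.
Social marginal cost = private MC − MEB = 40.12 + 1.55Q.
Set SMC = demand: 40.12 + 1.55Q = 72.59 - 0.87Q → Q* = 13.4174.
Gap = |6.6336 − 13.4174| = 6.7838.

6.78 units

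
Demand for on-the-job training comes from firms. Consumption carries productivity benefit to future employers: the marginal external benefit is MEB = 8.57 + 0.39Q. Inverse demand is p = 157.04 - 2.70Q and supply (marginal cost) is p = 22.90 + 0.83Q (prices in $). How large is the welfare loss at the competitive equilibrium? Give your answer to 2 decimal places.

DWL = $87.12

Market equilibrium (private): 22.90 + 0.83Q = 157.04 - 2.70Q → Q_m = 38.0000.
Social marginal benefit = demand + MEB = 165.61 - 2.31Q.
Set SMB = MC: 165.61 - 2.31Q = 22.90 + 0.83Q → Q* = 45.4490.
The loss is the area between SMB and MC from Q* to Q_m; with linear curves that's a triangle of height MEB(Q_m).
DWL = ½ × 7.4490 × 23.3900 = 87.1161.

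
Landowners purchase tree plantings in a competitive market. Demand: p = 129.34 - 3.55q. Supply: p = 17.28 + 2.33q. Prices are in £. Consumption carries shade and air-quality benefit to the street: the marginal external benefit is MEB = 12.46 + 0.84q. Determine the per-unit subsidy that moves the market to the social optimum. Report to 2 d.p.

subsidy = £33.21 per unit

Social marginal benefit = demand + MEB = 141.80 - 2.71q.
Set SMB = MC: 141.80 - 2.71q = 17.28 + 2.33q → q* = 24.7063.
The Pigouvian subsidy equals MEB at q*: 12.46 + 0.84×24.7063 = 33.2133.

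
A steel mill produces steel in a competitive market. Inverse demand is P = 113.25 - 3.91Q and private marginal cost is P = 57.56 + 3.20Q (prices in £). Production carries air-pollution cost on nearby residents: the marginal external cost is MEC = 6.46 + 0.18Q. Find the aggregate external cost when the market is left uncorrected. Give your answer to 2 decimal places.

£56.12

Market equilibrium (private): 57.56 + 3.20Q = 113.25 - 3.91Q → Q_m = 7.8326.
Total external cost = ∫₀^{Q_m} (6.46 + 0.18Q) dQ = 6.46×7.8326 + ½×0.18×7.8326² = 56.1201.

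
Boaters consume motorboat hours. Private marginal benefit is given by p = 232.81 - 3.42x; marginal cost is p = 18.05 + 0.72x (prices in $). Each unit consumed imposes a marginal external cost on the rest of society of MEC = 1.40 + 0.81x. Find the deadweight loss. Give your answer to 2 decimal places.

DWL = $190.42

Market equilibrium (private): 18.05 + 0.72x = 232.81 - 3.42x → x_m = 51.8744.
Social marginal benefit = demand − MEC = 231.41 - 4.23x.
Set SMB = MC: 231.41 - 4.23x = 18.05 + 0.72x → x* = 43.1030.
The welfare-loss triangle has base |x_m − x*| and height MEC(x_m) (the vertical gap between SMB and MC is zero at x* and MEC at x_m).
DWL = ½ × 8.7714 × 43.4183 = 190.4196.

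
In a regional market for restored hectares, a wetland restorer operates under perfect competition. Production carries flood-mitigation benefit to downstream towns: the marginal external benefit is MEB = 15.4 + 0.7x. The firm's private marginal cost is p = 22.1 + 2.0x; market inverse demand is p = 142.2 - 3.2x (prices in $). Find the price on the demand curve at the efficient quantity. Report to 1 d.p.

P = $45.8

Social marginal cost = private MC − MEB = 6.7 + 1.3x.
Set SMC = demand: 6.7 + 1.3x = 142.2 - 3.2x → x* = 30.1111.
Consumer price on the demand curve at x*: 142.2 − 3.2×30.1111 = 45.8445.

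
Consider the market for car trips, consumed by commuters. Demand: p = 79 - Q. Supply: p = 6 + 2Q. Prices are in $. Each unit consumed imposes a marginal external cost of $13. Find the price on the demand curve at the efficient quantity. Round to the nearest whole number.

P = $59

Social marginal benefit = demand − MEC = 66 - Q.
Set SMB = MC: 66 - Q = 6 + 2Q → Q* = 20.0000.
Consumer price on the demand curve at Q*: 79 − 1×20.0000 = 59.0000.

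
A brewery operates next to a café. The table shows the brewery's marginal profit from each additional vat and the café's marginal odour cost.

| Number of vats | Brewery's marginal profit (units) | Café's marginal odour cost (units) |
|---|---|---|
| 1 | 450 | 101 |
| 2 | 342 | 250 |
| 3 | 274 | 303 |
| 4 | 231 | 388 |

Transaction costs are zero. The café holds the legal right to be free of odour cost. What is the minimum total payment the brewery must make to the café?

Efficient level: marginal profit ≥ marginal odour cost through level 2, so k* = 2.
With the café holding the right, the brewery must at least compensate total damage at k*: 101 + 250 = 351.

351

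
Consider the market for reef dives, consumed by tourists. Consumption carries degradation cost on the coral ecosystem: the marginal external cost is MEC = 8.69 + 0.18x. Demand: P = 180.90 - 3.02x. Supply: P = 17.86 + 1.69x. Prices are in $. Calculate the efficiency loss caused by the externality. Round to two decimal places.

Market equilibrium (private): 17.86 + 1.69x = 180.90 - 3.02x → x_m = 34.6157.
Social marginal benefit = demand − MEC = 172.21 - 3.20x.
Set SMB = MC: 172.21 - 3.20x = 17.86 + 1.69x → x* = 31.5644.
Between x* and x_m the wedge MC − SMB runs linearly from 0 to MEC(x_m), so the loss is a triangle.
DWL = ½ × 3.0513 × 14.9208 = 22.7639.

DWL = $22.76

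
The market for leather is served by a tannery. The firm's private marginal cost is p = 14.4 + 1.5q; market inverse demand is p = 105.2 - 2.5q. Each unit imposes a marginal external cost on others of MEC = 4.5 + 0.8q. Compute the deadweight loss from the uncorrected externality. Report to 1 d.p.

Market equilibrium (private): 14.4 + 1.5q = 105.2 - 2.5q → q_m = 22.7000.
Social marginal cost = private MC + MEC = 18.9 + 2.3q.
Set SMC = demand: 18.9 + 2.3q = 105.2 - 2.5q → q* = 17.9792.
The loss is the area between SMC and demand from q* to q_m; with linear curves that's a triangle of height MEC(q_m).
DWL = ½ × 4.7208 × 22.6600 = 53.4867.

DWL = 53.5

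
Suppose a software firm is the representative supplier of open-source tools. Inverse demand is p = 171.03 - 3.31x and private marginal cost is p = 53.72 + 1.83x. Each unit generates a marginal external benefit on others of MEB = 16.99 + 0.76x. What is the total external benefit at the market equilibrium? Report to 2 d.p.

585.70

Market equilibrium (private): 53.72 + 1.83x = 171.03 - 3.31x → x_m = 22.8230.
Total external benefit = ∫₀^{x_m} (16.99 + 0.76x) dx = 16.99×22.8230 + ½×0.76×22.8230² = 585.7007.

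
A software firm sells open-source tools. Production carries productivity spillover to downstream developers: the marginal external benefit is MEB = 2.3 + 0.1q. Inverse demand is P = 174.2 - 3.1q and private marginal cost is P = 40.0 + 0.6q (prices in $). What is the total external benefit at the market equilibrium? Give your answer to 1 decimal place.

$149.2

Market equilibrium (private): 40.0 + 0.6q = 174.2 - 3.1q → q_m = 36.2703.
Total external benefit = ∫₀^{q_m} (2.3 + 0.1q) dq = 2.3×36.2703 + ½×0.1×36.2703² = 149.1984.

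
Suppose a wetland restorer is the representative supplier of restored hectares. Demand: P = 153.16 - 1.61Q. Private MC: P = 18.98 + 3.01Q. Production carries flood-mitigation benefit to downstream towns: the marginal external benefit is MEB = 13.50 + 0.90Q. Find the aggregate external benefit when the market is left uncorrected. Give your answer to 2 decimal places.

Market equilibrium (private): 18.98 + 3.01Q = 153.16 - 1.61Q → Q_m = 29.0433.
Total external benefit = ∫₀^{Q_m} (13.50 + 0.90Q) dQ = 13.50×29.0433 + ½×0.90×29.0433² = 771.6655.

771.67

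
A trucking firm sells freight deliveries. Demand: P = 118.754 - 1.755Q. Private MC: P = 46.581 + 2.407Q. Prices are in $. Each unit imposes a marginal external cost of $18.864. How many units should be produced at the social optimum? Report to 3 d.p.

Q* = 12.809

Social marginal cost = private MC + MEC = 65.445 + 2.407Q.
Set SMC = demand: 65.445 + 2.407Q = 118.754 - 1.755Q → Q* = 12.8085.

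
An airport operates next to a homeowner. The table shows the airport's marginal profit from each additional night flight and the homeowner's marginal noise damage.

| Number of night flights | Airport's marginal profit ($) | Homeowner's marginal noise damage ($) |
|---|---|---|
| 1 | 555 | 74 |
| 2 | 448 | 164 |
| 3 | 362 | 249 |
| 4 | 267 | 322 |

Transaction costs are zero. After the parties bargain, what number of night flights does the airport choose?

Bargaining reaches the level where marginal profit last exceeds marginal noise damage.
That holds through level 3 (362 ≥ 249) but not at 4 (267 < 322).

3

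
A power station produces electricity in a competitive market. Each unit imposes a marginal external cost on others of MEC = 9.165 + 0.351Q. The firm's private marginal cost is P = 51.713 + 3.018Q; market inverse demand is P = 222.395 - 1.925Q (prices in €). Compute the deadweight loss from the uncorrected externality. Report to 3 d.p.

DWL = €42.789

Market equilibrium (private): 51.713 + 3.018Q = 222.395 - 1.925Q → Q_m = 34.5300.
Social marginal cost = private MC + MEC = 60.878 + 3.369Q.
Set SMC = demand: 60.878 + 3.369Q = 222.395 - 1.925Q → Q* = 30.5094.
The welfare-loss triangle has base |Q_m − Q*| and height MEC(Q_m) (the vertical gap between SMC and demand is zero at Q* and MEC at Q_m).
DWL = ½ × 4.0206 × 21.2850 = 42.7892.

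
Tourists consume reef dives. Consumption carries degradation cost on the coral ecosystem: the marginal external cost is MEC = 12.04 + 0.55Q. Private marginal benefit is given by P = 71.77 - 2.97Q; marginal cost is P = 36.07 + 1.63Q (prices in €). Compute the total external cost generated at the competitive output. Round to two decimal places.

Market equilibrium (private): 36.07 + 1.63Q = 71.77 - 2.97Q → Q_m = 7.7609.
Total external cost = ∫₀^{Q_m} (12.04 + 0.55Q) dQ = 12.04×7.7609 + ½×0.55×7.7609² = 110.0049.

€110.00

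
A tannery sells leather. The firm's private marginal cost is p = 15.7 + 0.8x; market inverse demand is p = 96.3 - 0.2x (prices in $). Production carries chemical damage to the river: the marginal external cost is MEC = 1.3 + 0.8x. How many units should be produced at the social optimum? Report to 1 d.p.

Social marginal cost = private MC + MEC = 17.0 + 1.6x.
Set SMC = demand: 17.0 + 1.6x = 96.3 - 0.2x → x* = 44.0556.

x* = 44.1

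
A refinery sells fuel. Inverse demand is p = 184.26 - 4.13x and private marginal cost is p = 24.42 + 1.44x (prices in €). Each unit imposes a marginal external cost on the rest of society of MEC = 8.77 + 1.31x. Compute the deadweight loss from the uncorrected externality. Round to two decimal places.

Market equilibrium (private): 24.42 + 1.44x = 184.26 - 4.13x → x_m = 28.6966.
Social marginal cost = private MC + MEC = 33.19 + 2.75x.
Set SMC = demand: 33.19 + 2.75x = 184.26 - 4.13x → x* = 21.9578.
The welfare-loss triangle has base |x_m − x*| and height MEC(x_m) (the vertical gap between SMC and demand is zero at x* and MEC at x_m).
DWL = ½ × 6.7388 × 46.3625 = 156.2138.

DWL = €156.21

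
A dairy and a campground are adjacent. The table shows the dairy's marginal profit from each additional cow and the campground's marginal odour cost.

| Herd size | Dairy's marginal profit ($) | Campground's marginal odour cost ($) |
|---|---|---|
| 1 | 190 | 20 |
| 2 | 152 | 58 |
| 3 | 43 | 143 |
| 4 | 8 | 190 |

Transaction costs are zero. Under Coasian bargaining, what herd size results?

Bargaining reaches the level where marginal profit last exceeds marginal odour cost.
That holds through level 2 (152 ≥ 58) but not at 3 (43 < 143).

2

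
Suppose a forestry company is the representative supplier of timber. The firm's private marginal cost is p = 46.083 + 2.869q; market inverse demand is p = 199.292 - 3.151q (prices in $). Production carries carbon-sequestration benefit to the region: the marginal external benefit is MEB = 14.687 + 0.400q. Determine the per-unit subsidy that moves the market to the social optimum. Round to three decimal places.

Social marginal cost = private MC − MEB = 31.396 + 2.469q.
Set SMC = demand: 31.396 + 2.469q = 199.292 - 3.151q → q* = 29.8747.
The Pigouvian subsidy equals MEB at q*: 14.687 + 0.400×29.8747 = 26.6369.

subsidy = $26.637 per unit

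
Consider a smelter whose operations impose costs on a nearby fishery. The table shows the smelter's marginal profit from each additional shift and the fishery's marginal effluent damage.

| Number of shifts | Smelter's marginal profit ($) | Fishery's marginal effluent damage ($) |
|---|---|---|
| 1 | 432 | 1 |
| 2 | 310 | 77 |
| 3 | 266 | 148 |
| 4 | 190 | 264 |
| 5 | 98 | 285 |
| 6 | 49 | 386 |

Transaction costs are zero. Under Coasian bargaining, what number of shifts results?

Bargaining reaches the level where marginal profit last exceeds marginal effluent damage.
That holds through level 3 (266 ≥ 148) but not at 4 (190 < 264).

3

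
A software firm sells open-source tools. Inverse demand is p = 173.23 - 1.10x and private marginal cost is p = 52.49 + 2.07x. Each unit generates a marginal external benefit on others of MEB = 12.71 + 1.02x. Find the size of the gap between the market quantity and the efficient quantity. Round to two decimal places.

Market equilibrium (private): 52.49 + 2.07x = 173.23 - 1.10x → x_m = 38.0883.
Social marginal cost = private MC − MEB = 39.78 + 1.05x.
Set SMC = demand: 39.78 + 1.05x = 173.23 - 1.10x → x* = 62.0698.
Gap = |38.0883 − 62.0698| = 23.9815.

23.98 units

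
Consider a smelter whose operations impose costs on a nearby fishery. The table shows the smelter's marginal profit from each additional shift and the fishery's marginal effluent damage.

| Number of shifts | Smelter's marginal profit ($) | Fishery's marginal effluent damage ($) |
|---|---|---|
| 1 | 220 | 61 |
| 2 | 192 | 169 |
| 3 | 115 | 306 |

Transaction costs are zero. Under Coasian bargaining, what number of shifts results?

Bargaining reaches the level where marginal profit last exceeds marginal effluent damage.
That holds through level 2 (192 ≥ 169) but not at 3 (115 < 306).

2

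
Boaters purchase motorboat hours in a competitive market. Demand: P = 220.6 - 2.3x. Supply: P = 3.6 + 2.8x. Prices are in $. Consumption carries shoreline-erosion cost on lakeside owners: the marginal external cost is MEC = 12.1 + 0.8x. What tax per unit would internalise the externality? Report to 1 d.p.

Social marginal benefit = demand − MEC = 208.5 - 3.1x.
Set SMB = MC: 208.5 - 3.1x = 3.6 + 2.8x → x* = 34.7288.
The Pigouvian tax equals MEC at x*: 12.1 + 0.8×34.7288 = 39.8830.

tax = $39.9 per unit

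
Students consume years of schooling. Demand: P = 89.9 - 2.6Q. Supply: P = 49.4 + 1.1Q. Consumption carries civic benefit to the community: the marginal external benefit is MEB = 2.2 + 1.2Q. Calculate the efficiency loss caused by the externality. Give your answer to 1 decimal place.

Market equilibrium (private): 49.4 + 1.1Q = 89.9 - 2.6Q → Q_m = 10.9459.
Social marginal benefit = demand + MEB = 92.1 - 1.4Q.
Set SMB = MC: 92.1 - 1.4Q = 49.4 + 1.1Q → Q* = 17.0800.
The welfare-loss triangle has base |Q_m − Q*| and height MEB(Q_m) (the vertical gap between SMB and MC is zero at Q* and MEB at Q_m).
DWL = ½ × 6.1341 × 15.3351 = 47.0335.

DWL = 47.0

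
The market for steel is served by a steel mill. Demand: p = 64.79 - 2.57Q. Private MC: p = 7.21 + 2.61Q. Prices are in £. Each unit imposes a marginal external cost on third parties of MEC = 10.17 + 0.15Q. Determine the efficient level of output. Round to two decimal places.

Q* = 8.89

Social marginal cost = private MC + MEC = 17.38 + 2.76Q.
Set SMC = demand: 17.38 + 2.76Q = 64.79 - 2.57Q → Q* = 8.8949.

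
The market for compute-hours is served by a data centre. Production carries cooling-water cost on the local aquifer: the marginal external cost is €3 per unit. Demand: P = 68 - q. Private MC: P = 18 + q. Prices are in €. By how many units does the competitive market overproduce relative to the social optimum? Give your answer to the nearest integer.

2 units

Market equilibrium (private): 18 + q = 68 - q → q_m = 25.0000.
Social marginal cost = private MC + MEC = 21 + q.
Set SMC = demand: 21 + q = 68 - q → q* = 23.5000.
Gap = |25.0000 − 23.5000| = 1.5000.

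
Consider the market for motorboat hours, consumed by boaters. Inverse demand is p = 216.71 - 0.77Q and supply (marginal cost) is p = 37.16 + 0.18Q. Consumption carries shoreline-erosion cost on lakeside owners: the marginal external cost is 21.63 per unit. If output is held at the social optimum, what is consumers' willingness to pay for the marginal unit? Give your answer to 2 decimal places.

P = 88.71

Social marginal benefit = demand − MEC = 195.08 - 0.77Q.
Set SMB = MC: 195.08 - 0.77Q = 37.16 + 0.18Q → Q* = 166.2316.
Consumer price on the demand curve at Q*: 216.71 − 0.77×166.2316 = 88.7117.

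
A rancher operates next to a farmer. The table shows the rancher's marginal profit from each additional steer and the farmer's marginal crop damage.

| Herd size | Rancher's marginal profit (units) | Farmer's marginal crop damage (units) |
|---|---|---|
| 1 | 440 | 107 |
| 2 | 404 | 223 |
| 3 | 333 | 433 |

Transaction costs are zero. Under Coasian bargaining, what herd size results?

2

Bargaining reaches the level where marginal profit last exceeds marginal crop damage.
That holds through level 2 (404 ≥ 223) but not at 3 (333 < 433).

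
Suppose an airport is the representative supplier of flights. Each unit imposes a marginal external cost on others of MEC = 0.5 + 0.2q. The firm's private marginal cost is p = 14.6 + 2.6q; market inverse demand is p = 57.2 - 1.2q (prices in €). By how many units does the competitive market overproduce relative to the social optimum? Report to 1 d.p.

0.7 units

Market equilibrium (private): 14.6 + 2.6q = 57.2 - 1.2q → q_m = 11.2105.
Social marginal cost = private MC + MEC = 15.1 + 2.8q.
Set SMC = demand: 15.1 + 2.8q = 57.2 - 1.2q → q* = 10.5250.
Gap = |11.2105 − 10.5250| = 0.6855.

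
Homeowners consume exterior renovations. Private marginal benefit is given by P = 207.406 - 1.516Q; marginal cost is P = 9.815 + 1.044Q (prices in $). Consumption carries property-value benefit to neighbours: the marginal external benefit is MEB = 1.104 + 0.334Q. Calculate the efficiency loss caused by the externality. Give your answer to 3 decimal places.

Market equilibrium (private): 9.815 + 1.044Q = 207.406 - 1.516Q → Q_m = 77.1840.
Social marginal benefit = demand + MEB = 208.510 - 1.182Q.
Set SMB = MC: 208.510 - 1.182Q = 9.815 + 1.044Q → Q* = 89.2610.
Height of the DWL triangle at Q_m is SMB(Q_m) − MC(Q_m) = MEB(Q_m) = 26.8835.
DWL = ½ × 12.0770 × 26.8835 = 162.3360.

DWL = $162.336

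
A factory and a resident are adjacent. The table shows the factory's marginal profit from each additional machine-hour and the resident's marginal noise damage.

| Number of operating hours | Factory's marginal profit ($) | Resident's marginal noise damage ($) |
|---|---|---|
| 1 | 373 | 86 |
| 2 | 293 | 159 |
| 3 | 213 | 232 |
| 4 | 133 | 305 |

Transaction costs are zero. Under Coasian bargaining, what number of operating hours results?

Bargaining reaches the level where marginal profit last exceeds marginal noise damage.
That holds through level 2 (293 ≥ 159) but not at 3 (213 < 232).

2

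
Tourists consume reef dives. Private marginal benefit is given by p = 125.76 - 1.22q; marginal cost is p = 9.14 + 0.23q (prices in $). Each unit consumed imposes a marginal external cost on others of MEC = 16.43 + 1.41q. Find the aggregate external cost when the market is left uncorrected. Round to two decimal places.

Market equilibrium (private): 9.14 + 0.23q = 125.76 - 1.22q → q_m = 80.4276.
Total external cost = ∫₀^{q_m} (16.43 + 1.41q) dq = 16.43×80.4276 + ½×1.41×80.4276² = 5881.7877.

$5881.79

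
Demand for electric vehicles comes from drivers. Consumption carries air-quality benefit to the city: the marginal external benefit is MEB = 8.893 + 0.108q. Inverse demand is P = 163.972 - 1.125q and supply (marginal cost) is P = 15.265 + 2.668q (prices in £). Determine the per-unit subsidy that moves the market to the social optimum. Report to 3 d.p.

Social marginal benefit = demand + MEB = 172.865 - 1.017q.
Set SMB = MC: 172.865 - 1.017q = 15.265 + 2.668q → q* = 42.7680.
The Pigouvian subsidy equals MEB at q*: 8.893 + 0.108×42.7680 = 13.5119.

subsidy = £13.512 per unit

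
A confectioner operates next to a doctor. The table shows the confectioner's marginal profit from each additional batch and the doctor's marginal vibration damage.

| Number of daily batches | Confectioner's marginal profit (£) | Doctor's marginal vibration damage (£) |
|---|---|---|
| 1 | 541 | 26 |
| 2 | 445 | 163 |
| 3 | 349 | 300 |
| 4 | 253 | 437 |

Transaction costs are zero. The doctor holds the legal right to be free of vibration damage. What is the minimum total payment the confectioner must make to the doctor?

Efficient level: marginal profit ≥ marginal vibration damage through level 3, so k* = 3.
With the doctor holding the right, the confectioner must at least compensate total damage at k*: 26 + 163 + 300 = 489.

£489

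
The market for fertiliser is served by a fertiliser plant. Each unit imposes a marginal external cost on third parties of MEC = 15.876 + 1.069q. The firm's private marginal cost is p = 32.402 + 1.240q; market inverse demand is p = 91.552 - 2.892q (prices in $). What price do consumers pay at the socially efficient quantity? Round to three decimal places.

Social marginal cost = private MC + MEC = 48.278 + 2.309q.
Set SMC = demand: 48.278 + 2.309q = 91.552 - 2.892q → q* = 8.3203.
Consumer price on the demand curve at q*: 91.552 − 2.892×8.3203 = 67.4897.

P = $67.490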